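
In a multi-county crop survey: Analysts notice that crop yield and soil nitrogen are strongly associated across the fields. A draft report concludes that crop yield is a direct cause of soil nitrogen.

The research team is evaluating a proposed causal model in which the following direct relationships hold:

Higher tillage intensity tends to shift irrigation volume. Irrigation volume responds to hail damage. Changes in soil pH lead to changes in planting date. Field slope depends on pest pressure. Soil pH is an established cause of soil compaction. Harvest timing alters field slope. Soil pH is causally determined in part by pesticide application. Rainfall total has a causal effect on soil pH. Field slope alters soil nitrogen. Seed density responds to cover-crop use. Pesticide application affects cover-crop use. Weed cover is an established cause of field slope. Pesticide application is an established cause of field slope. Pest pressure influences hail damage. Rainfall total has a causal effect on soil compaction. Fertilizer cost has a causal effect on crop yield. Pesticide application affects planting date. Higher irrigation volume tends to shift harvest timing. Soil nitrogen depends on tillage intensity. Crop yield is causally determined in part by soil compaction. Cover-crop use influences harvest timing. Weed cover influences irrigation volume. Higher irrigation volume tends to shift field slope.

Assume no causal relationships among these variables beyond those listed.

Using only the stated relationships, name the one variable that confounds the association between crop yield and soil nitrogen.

Pesticide application has a causal path to crop yield (pesticide application → soil pH → soil compaction → crop yield) and a separate causal path to soil nitrogen (pesticide application → field slope → soil nitrogen), so it is a common cause of both.
No stated relationship gives crop yield a causal route to soil nitrogen, so the correlation is explained by the shared upstream cause rather than a direct effect.

pesticide application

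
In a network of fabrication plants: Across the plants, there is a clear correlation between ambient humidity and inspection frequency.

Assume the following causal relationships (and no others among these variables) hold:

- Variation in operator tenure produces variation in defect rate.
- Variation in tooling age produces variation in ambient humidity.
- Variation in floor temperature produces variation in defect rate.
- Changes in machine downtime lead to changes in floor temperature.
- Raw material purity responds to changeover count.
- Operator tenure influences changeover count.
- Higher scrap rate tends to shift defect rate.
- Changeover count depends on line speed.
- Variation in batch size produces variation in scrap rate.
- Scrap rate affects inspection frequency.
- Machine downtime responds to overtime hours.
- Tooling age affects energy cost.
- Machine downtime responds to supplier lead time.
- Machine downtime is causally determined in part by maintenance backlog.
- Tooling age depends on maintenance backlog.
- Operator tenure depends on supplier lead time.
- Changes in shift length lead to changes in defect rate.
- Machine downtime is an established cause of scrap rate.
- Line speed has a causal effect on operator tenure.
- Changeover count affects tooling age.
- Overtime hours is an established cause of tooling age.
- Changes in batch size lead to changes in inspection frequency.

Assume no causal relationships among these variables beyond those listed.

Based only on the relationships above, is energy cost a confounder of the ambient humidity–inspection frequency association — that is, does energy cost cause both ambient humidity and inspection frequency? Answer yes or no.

no

Energy cost has no stated causal path to either ambient humidity or inspection frequency. A confounder must cause both variables, so energy cost does not qualify.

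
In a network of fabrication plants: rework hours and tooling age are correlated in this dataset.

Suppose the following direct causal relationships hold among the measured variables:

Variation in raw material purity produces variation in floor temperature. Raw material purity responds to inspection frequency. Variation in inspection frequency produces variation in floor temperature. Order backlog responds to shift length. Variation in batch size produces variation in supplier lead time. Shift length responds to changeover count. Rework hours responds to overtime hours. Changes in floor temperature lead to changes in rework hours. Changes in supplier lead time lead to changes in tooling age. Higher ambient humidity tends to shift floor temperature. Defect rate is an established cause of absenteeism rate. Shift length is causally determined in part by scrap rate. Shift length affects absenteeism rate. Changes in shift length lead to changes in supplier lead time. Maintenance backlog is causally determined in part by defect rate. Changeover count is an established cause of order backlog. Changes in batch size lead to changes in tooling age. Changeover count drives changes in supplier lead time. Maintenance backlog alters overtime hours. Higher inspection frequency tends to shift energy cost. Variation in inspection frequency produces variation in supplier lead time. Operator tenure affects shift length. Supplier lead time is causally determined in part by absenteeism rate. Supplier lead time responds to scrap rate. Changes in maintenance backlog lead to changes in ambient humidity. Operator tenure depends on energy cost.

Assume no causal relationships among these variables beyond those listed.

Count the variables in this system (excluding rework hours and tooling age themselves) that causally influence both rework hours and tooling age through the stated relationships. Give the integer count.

2

The common causes are: defect rate (to rework hours via defect rate → maintenance backlog → overtime hours → rework hours; to tooling age via defect rate → absenteeism rate → supplier lead time → tooling age); inspection frequency (to rework hours via inspection frequency → floor temperature → rework hours; to tooling age via inspection frequency → supplier lead time → tooling age).
Every other variable lacks a causal path to at least one of rework hours and tooling age.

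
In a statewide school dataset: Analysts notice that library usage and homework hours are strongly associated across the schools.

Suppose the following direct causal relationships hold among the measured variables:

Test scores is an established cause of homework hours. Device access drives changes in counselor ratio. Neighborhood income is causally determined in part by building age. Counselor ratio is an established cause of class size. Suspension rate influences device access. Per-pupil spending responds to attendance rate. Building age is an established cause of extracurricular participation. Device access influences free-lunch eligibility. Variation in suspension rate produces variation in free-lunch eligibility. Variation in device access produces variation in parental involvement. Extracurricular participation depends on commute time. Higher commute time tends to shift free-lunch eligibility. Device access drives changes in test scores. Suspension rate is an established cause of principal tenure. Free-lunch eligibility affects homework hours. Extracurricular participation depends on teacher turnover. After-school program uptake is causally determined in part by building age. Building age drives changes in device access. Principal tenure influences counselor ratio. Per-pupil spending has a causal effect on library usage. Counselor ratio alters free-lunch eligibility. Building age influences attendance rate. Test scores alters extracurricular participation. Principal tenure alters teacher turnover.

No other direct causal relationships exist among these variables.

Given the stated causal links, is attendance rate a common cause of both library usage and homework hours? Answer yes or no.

Attendance rate has no stated causal path to homework hours. A confounder must cause both variables, so attendance rate does not qualify.

no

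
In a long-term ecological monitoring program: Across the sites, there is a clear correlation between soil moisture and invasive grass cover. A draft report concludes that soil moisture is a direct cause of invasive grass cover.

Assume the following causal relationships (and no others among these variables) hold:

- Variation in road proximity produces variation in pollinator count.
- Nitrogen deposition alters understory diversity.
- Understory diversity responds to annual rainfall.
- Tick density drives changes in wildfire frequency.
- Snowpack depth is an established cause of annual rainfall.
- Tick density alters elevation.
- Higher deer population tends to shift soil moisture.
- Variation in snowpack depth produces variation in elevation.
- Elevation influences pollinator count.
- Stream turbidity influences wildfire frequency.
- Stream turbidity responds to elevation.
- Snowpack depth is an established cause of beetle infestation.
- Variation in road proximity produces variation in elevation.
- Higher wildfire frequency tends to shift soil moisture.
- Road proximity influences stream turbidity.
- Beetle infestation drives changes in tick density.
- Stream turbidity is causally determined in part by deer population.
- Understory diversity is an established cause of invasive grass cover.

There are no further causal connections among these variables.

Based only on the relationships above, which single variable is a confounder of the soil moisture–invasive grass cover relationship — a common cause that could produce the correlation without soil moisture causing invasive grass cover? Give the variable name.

Snowpack depth has a causal path to soil moisture (snowpack depth → beetle infestation → tick density → wildfire frequency → soil moisture) and a separate causal path to invasive grass cover (snowpack depth → annual rainfall → understory diversity → invasive grass cover), so it is a common cause of both.
No stated relationship gives soil moisture a causal route to invasive grass cover, so the correlation is explained by the shared upstream cause rather than a direct effect.

snowpack depth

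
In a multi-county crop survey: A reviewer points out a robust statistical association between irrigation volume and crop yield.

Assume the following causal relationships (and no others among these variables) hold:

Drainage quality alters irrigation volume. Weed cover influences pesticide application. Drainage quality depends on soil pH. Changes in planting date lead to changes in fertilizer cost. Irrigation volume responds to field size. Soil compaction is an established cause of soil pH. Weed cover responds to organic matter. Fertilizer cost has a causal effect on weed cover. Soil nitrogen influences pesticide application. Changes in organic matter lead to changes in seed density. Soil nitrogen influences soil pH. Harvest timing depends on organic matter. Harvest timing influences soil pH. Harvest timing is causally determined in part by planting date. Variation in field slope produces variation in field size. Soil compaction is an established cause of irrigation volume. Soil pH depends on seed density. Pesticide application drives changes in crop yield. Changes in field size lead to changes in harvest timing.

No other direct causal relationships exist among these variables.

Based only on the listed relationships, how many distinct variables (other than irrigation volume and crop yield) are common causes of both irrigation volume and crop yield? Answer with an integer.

The common causes are: organic matter (to irrigation volume via organic matter → seed density → soil pH → drainage quality → irrigation volume; to crop yield via organic matter → weed cover → pesticide application → crop yield); planting date (to irrigation volume via planting date → harvest timing → soil pH → drainage quality → irrigation volume; to crop yield via planting date → fertilizer cost → weed cover → pesticide application → crop yield); soil nitrogen (to irrigation volume via soil nitrogen → soil pH → drainage quality → irrigation volume; to crop yield via soil nitrogen → pesticide application → crop yield).
Every other variable lacks a causal path to at least one of irrigation volume and crop yield.

3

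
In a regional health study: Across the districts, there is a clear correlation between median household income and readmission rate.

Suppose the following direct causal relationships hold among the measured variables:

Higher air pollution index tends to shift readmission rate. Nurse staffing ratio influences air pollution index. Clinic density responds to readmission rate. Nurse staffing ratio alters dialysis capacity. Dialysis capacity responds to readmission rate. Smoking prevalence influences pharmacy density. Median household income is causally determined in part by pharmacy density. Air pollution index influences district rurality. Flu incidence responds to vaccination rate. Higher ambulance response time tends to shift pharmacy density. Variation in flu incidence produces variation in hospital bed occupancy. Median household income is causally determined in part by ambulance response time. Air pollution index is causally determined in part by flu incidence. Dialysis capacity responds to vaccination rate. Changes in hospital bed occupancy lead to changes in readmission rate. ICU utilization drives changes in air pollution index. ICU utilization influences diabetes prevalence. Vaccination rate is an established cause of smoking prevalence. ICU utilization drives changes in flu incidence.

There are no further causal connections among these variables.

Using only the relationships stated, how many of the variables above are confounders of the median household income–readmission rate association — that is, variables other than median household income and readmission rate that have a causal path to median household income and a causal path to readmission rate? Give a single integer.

1

The common causes are: vaccination rate (to median household income via vaccination rate → smoking prevalence → pharmacy density → median household income; to readmission rate via vaccination rate → flu incidence → air pollution index → readmission rate).
Every other variable lacks a causal path to at least one of median household income and readmission rate.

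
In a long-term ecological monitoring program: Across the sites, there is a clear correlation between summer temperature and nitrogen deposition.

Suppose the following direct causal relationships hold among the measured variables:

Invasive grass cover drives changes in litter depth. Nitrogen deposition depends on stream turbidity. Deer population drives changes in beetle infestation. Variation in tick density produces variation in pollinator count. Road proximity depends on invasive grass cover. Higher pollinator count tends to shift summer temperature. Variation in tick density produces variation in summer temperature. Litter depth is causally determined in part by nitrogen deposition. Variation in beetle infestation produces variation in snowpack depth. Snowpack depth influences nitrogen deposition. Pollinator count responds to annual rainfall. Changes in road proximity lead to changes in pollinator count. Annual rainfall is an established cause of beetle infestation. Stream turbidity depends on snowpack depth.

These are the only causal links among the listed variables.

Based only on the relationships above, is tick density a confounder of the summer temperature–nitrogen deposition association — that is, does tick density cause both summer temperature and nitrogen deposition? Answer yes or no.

no

Tick density has no stated causal path to nitrogen deposition. A confounder must cause both variables, so tick density does not qualify.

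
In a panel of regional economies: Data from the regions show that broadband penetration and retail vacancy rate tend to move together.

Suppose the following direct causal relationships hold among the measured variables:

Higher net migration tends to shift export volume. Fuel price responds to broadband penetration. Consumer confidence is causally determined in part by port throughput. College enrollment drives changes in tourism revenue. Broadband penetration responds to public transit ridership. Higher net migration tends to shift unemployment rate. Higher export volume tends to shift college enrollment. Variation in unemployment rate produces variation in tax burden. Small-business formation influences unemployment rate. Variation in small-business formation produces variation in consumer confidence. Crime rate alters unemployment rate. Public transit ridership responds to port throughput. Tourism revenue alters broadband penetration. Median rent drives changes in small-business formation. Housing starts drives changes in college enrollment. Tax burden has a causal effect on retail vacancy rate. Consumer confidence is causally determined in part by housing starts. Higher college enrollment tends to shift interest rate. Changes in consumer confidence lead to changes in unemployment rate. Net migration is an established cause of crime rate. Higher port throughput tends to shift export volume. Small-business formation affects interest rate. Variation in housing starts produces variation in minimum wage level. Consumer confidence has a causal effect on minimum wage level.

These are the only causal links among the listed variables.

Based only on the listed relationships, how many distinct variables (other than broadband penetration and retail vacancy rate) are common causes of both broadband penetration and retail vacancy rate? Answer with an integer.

3

The common causes are: housing starts (to broadband penetration via housing starts → college enrollment → tourism revenue → broadband penetration; to retail vacancy rate via housing starts → consumer confidence → unemployment rate → tax burden → retail vacancy rate); net migration (to broadband penetration via net migration → export volume → college enrollment → tourism revenue → broadband penetration; to retail vacancy rate via net migration → unemployment rate → tax burden → retail vacancy rate); port throughput (to broadband penetration via port throughput → public transit ridership → broadband penetration; to retail vacancy rate via port throughput → consumer confidence → unemployment rate → tax burden → retail vacancy rate).
Every other variable lacks a causal path to at least one of broadband penetration and retail vacancy rate.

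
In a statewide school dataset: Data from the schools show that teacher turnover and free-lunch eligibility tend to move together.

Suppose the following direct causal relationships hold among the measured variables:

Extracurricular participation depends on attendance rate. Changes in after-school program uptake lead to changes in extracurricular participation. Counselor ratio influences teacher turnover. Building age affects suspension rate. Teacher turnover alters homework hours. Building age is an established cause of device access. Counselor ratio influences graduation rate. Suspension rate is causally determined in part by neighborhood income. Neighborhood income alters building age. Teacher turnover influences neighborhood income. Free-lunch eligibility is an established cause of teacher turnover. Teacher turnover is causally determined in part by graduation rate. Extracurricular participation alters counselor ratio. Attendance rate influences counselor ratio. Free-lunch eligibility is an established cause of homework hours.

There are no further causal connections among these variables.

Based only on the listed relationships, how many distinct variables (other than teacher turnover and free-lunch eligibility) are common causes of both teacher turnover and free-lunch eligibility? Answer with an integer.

0

No listed variable has a causal path to both teacher turnover and free-lunch eligibility, so there are no common causes.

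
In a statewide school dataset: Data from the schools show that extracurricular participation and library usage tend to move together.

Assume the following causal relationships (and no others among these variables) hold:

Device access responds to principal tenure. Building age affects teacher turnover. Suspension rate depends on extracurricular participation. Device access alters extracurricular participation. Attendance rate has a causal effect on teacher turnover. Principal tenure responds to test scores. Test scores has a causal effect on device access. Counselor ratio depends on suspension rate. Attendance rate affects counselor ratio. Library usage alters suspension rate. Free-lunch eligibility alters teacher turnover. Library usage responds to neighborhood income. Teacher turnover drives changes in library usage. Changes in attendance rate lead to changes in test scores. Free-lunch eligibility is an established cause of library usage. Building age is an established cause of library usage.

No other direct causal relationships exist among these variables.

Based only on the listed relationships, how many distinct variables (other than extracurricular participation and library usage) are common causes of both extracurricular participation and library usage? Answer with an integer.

The common causes are: attendance rate (to extracurricular participation via attendance rate → test scores → device access → extracurricular participation; to library usage via attendance rate → teacher turnover → library usage).
Every other variable lacks a causal path to at least one of extracurricular participation and library usage.

1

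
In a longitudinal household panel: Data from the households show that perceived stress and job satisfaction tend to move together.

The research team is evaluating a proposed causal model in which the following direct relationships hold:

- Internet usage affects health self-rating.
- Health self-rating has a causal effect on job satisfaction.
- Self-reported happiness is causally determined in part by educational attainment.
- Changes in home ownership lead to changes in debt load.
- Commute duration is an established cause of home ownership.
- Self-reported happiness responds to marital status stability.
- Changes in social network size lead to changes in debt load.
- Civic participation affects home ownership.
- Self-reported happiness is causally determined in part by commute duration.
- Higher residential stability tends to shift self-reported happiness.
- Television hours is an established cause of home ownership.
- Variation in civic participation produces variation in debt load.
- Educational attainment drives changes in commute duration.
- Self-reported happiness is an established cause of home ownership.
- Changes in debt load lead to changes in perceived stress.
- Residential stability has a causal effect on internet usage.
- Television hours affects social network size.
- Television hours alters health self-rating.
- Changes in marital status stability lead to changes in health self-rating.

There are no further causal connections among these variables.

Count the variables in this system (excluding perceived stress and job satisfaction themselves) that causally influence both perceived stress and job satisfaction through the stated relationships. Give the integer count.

The common causes are: marital status stability (to perceived stress via marital status stability → self-reported happiness → home ownership → debt load → perceived stress; to job satisfaction via marital status stability → health self-rating → job satisfaction); residential stability (to perceived stress via residential stability → self-reported happiness → home ownership → debt load → perceived stress; to job satisfaction via residential stability → internet usage → health self-rating → job satisfaction); television hours (to perceived stress via television hours → home ownership → debt load → perceived stress; to job satisfaction via television hours → health self-rating → job satisfaction).
Every other variable lacks a causal path to at least one of perceived stress and job satisfaction.

3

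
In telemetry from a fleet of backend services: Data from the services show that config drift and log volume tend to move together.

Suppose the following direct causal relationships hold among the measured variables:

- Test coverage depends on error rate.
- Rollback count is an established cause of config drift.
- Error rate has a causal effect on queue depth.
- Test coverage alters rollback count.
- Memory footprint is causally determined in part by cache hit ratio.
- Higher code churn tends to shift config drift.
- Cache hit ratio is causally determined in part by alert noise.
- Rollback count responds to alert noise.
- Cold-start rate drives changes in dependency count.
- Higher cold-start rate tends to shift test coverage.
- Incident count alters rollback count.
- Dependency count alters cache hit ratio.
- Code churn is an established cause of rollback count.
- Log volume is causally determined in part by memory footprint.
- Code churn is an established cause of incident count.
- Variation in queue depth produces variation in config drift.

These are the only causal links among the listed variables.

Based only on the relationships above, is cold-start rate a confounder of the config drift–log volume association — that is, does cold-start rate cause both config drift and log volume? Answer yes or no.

Cold-start rate has a causal path to config drift (cold-start rate → test coverage → rollback count → config drift) and to log volume (cold-start rate → dependency count → cache hit ratio → memory footprint → log volume), so it is a common cause of both — a confounder.

yes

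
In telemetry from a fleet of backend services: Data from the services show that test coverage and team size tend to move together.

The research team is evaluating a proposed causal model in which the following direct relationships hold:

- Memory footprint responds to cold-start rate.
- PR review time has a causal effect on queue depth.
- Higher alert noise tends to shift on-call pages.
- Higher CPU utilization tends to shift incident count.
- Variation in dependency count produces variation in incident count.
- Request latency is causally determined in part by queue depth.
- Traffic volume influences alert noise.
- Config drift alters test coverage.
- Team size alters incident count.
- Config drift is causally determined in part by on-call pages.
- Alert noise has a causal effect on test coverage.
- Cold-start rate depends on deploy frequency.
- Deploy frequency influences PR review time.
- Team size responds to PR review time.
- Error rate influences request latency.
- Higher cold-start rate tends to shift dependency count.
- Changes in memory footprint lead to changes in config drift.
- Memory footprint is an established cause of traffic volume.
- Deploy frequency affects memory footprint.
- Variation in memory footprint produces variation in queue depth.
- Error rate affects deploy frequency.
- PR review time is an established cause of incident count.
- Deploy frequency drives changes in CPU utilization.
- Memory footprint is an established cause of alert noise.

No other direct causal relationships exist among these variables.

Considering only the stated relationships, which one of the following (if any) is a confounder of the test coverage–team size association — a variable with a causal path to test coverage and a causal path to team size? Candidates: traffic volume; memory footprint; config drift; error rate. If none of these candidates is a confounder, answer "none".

error rate

Error rate causes test coverage (error rate → deploy frequency → memory footprint → config drift → test coverage) and also causes team size (error rate → deploy frequency → PR review time → team size); it is a common cause of both.
Each of the other candidates lacks a causal path to at least one of test coverage and team size, so they do not confound the relationship.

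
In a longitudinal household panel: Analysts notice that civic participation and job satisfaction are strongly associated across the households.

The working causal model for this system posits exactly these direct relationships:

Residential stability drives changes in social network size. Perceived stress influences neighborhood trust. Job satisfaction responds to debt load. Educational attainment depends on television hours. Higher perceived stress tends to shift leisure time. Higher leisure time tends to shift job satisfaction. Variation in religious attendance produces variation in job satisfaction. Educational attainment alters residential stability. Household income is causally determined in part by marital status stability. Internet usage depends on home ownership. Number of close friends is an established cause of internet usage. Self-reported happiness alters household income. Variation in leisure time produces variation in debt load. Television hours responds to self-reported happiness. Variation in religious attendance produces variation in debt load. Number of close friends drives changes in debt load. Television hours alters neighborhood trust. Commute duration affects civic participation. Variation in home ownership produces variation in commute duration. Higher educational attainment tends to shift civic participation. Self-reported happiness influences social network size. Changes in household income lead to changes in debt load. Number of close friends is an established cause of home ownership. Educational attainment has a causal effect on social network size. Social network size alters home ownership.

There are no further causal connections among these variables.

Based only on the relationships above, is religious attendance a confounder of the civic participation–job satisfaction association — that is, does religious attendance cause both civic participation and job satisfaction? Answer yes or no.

Religious attendance has no stated causal path to civic participation. A confounder must cause both variables, so religious attendance does not qualify.

no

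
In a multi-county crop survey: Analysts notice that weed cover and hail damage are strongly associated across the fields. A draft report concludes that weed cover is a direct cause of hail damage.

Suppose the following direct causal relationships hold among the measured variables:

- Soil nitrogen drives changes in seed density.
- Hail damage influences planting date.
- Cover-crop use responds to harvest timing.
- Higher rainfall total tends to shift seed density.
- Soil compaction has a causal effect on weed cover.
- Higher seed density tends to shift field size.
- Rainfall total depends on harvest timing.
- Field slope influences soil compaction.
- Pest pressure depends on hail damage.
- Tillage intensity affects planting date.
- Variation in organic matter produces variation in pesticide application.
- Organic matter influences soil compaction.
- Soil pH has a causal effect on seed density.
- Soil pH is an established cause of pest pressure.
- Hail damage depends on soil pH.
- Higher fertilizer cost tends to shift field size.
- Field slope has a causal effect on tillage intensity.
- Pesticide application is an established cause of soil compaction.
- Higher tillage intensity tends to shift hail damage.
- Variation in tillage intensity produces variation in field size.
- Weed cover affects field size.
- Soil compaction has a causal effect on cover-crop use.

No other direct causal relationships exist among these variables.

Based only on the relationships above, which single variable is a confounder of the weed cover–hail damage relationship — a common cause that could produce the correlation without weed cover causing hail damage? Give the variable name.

field slope

Field slope has a causal path to weed cover (field slope → soil compaction → weed cover) and a separate causal path to hail damage (field slope → tillage intensity → hail damage), so it is a common cause of both.
No stated relationship gives weed cover a causal route to hail damage, so the correlation is explained by the shared upstream cause rather than a direct effect.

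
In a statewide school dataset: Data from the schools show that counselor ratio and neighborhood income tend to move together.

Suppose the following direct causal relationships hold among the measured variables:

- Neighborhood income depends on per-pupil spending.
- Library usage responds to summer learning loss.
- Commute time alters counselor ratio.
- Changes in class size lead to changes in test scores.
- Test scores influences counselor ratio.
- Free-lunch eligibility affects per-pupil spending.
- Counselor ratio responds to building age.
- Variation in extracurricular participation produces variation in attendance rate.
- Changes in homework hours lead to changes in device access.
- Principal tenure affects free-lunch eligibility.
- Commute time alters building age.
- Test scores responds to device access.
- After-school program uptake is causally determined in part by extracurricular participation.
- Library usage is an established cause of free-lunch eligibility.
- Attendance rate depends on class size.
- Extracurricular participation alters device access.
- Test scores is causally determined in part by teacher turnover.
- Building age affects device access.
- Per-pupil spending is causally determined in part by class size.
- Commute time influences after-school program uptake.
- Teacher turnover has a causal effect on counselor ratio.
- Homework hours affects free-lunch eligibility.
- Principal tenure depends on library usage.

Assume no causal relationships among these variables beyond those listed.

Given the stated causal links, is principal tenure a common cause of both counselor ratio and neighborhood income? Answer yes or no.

no

Principal tenure has no stated causal path to counselor ratio. A confounder must cause both variables, so principal tenure does not qualify.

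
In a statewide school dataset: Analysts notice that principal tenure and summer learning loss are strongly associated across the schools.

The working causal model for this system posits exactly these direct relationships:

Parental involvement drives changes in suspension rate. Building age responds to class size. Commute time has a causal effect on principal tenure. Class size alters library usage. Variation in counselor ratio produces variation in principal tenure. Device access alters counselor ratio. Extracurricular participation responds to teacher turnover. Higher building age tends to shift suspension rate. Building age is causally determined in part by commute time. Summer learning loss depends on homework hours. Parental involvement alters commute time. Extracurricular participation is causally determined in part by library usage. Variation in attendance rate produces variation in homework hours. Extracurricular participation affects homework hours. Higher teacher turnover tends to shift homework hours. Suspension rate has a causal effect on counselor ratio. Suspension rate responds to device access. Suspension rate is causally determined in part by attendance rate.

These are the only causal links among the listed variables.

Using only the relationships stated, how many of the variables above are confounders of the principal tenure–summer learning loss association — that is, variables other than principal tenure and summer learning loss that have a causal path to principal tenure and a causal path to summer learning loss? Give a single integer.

The common causes are: attendance rate (to principal tenure via attendance rate → suspension rate → counselor ratio → principal tenure; to summer learning loss via attendance rate → homework hours → summer learning loss); class size (to principal tenure via class size → building age → suspension rate → counselor ratio → principal tenure; to summer learning loss via class size → library usage → extracurricular participation → homework hours → summer learning loss).
Every other variable lacks a causal path to at least one of principal tenure and summer learning loss.

2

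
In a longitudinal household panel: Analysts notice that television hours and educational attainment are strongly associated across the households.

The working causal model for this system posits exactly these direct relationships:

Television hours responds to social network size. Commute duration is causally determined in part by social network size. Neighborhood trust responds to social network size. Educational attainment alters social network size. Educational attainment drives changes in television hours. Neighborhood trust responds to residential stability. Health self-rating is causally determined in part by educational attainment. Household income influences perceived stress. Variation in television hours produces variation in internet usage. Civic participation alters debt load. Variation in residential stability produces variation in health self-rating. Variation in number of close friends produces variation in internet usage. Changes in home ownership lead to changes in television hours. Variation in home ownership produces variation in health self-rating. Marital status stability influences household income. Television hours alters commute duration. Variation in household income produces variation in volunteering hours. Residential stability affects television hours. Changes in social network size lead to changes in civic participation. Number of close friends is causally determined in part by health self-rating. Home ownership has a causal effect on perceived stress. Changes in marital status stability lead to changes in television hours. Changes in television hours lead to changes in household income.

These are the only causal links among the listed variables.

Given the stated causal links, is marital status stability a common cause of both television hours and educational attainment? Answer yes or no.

Marital status stability has no stated causal path to educational attainment. A confounder must cause both variables, so marital status stability does not qualify.

no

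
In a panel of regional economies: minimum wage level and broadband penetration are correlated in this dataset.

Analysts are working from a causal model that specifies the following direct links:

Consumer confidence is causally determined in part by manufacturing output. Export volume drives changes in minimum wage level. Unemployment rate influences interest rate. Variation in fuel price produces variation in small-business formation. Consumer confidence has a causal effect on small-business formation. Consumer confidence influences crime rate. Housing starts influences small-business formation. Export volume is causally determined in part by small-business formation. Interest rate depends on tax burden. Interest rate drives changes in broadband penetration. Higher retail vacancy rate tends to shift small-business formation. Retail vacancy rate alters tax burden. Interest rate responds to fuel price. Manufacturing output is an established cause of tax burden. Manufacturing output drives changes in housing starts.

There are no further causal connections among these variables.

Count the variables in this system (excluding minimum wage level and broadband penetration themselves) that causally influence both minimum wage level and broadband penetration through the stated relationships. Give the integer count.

The common causes are: fuel price (to minimum wage level via fuel price → small-business formation → export volume → minimum wage level; to broadband penetration via fuel price → interest rate → broadband penetration); manufacturing output (to minimum wage level via manufacturing output → consumer confidence → small-business formation → export volume → minimum wage level; to broadband penetration via manufacturing output → tax burden → interest rate → broadband penetration); retail vacancy rate (to minimum wage level via retail vacancy rate → small-business formation → export volume → minimum wage level; to broadband penetration via retail vacancy rate → tax burden → interest rate → broadband penetration).
Every other variable lacks a causal path to at least one of minimum wage level and broadband penetration.

3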